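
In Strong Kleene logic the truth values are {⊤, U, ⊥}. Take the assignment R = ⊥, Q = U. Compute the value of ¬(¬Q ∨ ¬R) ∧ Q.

⊥

¬Q = ¬U = U
¬R = ¬⊥ = ⊤
¬Q ∨ ¬R = U ∨ ⊤ = ⊤
¬(¬Q ∨ ¬R) = ¬⊤ = ⊥
¬(¬Q ∨ ¬R) ∧ Q = ⊥ ∧ U = ⊥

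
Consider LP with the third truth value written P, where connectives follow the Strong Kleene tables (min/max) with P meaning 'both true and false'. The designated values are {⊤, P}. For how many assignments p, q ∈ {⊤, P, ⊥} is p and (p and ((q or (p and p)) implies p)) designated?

6

Of the 9 assignments, 6 give a value in {⊤, P}.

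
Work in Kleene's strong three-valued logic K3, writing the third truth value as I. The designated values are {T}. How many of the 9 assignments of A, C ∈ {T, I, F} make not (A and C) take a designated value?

5

Of the 9 assignments, 5 give a value in {T}.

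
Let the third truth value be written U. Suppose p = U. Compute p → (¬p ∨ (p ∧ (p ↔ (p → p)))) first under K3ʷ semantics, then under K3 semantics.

U; U

In K3ʷ: ¬p = ¬U = U
p → p = U → U = U
p ↔ (p → p) = U ↔ U = U
p ∧ (p ↔ (p → p)) = U ∧ U = U
¬p ∨ (p ∧ (p ↔ (p → p))) = U ∨ U = U
p → (¬p ∨ (p ∧ (p ↔ (p → p)))) = U → U = U
In K3: ¬p = ¬U = U
p → p = U → U = U
p ↔ (p → p) = U ↔ U = U
p ∧ (p ↔ (p → p)) = U ∧ U = U
¬p ∨ (p ∧ (p ↔ (p → p))) = U ∨ U = U
p → (¬p ∨ (p ∧ (p ↔ (p → p)))) = U → U = U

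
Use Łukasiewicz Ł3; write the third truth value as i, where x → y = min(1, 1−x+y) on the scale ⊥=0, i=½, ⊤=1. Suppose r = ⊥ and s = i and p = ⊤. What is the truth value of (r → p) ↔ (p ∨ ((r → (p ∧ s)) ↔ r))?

r → p = ⊥ → ⊤ = ⊤
p ∧ s = ⊤ ∧ i = i
r → (p ∧ s) = ⊥ → i = ⊤  [min(1, 1−0+½)]
(r → (p ∧ s)) ↔ r = ⊤ ↔ ⊥ = ⊥
p ∨ ((r → (p ∧ s)) ↔ r) = ⊤ ∨ ⊥ = ⊤
(r → p) ↔ (p ∨ ((r → (p ∧ s)) ↔ r)) = ⊤ ↔ ⊤ = ⊤

⊤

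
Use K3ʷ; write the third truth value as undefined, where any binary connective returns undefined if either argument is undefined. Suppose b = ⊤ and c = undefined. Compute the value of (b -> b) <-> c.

undefined

b -> b = ⊤ -> ⊤ = ⊤
(b -> b) <-> c = ⊤ <-> undefined = undefined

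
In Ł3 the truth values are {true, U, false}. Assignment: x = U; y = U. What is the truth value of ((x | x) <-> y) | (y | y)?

true

x | x = U | U = U
(x | x) <-> y = U <-> U = true  [1 − |½−½|]
y | y = U | U = U
((x | x) <-> y) | (y | y) = true | U = true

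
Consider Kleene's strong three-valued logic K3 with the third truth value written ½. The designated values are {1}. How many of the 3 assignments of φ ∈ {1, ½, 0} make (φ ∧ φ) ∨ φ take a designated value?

φ=1: 1 ✓
φ=½: ½ ·
φ=0: 0 ·

1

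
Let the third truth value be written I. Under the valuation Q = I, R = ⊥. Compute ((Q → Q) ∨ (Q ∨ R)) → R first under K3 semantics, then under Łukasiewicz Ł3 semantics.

I; ⊥

In K3: Q → Q = I → I = I  [¬I ∨ I]
Q ∨ R = I ∨ ⊥ = I
(Q → Q) ∨ (Q ∨ R) = I ∨ I = I
((Q → Q) ∨ (Q ∨ R)) → R = I → ⊥ = I
In Łukasiewicz Ł3: Q → Q = I → I = ⊤
Q ∨ R = I ∨ ⊥ = I
(Q → Q) ∨ (Q ∨ R) = ⊤ ∨ I = ⊤
((Q → Q) ∨ (Q ∨ R)) → R = ⊤ → ⊥ = ⊥
They differ because K3 and Łukasiewicz Ł3 treat I differently under implication.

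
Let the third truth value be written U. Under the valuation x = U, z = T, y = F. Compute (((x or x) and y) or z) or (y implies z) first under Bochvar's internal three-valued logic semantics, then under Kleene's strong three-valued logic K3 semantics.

U; T

In Bochvar's internal three-valued logic: x or x = U or U = U
(x or x) and y = U and F = U
((x or x) and y) or z = U or T = U
y implies z = F implies T = T
(((x or x) and y) or z) or (y implies z) = U or T = U
In Kleene's strong three-valued logic K3: x or x = U or U = U
(x or x) and y = U and F = F
((x or x) and y) or z = F or T = T
y implies z = F implies T = T
(((x or x) and y) or z) or (y implies z) = T or T = T
They differ because Bochvar's internal three-valued logic and Kleene's strong three-valued logic K3 treat U differently under the binary connectives.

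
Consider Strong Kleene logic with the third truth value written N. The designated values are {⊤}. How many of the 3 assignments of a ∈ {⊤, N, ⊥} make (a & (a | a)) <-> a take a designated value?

2

a=⊤: ⊤ ✓
a=N: N ·
a=⊥: ⊤ ✓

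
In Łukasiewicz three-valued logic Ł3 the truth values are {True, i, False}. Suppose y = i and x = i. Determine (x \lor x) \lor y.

x \lor x = i \lor i = i
(x \lor x) \lor y = i \lor i = i

i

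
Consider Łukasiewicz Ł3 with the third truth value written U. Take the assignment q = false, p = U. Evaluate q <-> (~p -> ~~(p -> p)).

false

~p = ~U = U
p -> p = U -> U = true  [min(1, 1−½+½)]
~(p -> p) = ~true = false
~~(p -> p) = ~false = true
~p -> ~~(p -> p) = U -> true = true
q <-> (~p -> ~~(p -> p)) = false <-> true = false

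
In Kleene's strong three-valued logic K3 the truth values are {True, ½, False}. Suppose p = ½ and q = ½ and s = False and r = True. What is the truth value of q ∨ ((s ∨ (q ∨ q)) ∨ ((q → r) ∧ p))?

q ∨ q = ½ ∨ ½ = ½
s ∨ (q ∨ q) = False ∨ ½ = ½
q → r = ½ → True = True
(q → r) ∧ p = True ∧ ½ = ½
(s ∨ (q ∨ q)) ∨ ((q → r) ∧ p) = ½ ∨ ½ = ½
q ∨ ((s ∨ (q ∨ q)) ∨ ((q → r) ∧ p)) = ½ ∨ ½ = ½

½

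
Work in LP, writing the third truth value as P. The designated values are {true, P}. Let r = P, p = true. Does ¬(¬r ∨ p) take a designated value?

¬r = ¬P = P
¬r ∨ p = P ∨ true = true
¬(¬r ∨ p) = ¬true = false
false ∉ {true, P}.

No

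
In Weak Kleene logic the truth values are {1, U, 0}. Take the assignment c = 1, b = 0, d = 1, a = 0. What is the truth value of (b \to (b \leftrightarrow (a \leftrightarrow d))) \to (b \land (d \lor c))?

a \leftrightarrow d = 0 \leftrightarrow 1 = 0
b \leftrightarrow (a \leftrightarrow d) = 0 \leftrightarrow 0 = 1
b \to (b \leftrightarrow (a \leftrightarrow d)) = 0 \to 1 = 1
d \lor c = 1 \lor 1 = 1
b \land (d \lor c) = 0 \land 1 = 0
(b \to (b \leftrightarrow (a \leftrightarrow d))) \to (b \land (d \lor c)) = 1 \to 0 = 0

0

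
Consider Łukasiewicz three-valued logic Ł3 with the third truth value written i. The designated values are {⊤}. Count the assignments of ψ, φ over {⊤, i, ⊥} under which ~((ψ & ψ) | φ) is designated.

Designated under: (ψ=⊥, φ=⊥).

1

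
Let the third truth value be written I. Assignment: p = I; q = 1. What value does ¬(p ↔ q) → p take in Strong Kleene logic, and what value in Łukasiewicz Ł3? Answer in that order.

In Strong Kleene logic: p ↔ q = I ↔ 1 = I
¬(p ↔ q) = ¬I = I
¬(p ↔ q) → p = I → I = I  [¬I ∨ I]
In Łukasiewicz Ł3: p ↔ q = I ↔ 1 = I  [1 − |½−1|]
¬(p ↔ q) = ¬I = I
¬(p ↔ q) → p = I → I = 1
They differ because Strong Kleene logic and Łukasiewicz Ł3 treat I differently under implication.

I; 1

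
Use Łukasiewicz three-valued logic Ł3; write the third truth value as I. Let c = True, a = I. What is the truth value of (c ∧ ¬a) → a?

True

¬a = ¬I = I
c ∧ ¬a = True ∧ I = I
(c ∧ ¬a) → a = I → I = True  [min(1, 1−½+½)]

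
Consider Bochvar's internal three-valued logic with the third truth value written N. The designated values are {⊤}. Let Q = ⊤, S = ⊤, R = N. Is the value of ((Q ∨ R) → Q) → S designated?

Q ∨ R = ⊤ ∨ N = N
(Q ∨ R) → Q = N → ⊤ = N  [any arg is the third value ⇒ result is the third value]
((Q ∨ R) → Q) → S = N → ⊤ = N
N ∉ {⊤}.

No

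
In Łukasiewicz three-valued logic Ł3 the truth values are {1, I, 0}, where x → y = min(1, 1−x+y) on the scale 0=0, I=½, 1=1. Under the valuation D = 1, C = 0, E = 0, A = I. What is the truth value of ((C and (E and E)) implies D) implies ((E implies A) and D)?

E and E = 0 and 0 = 0
C and (E and E) = 0 and 0 = 0
(C and (E and E)) implies D = 0 implies 1 = 1
E implies A = 0 implies I = 1
(E implies A) and D = 1 and 1 = 1
((C and (E and E)) implies D) implies ((E implies A) and D) = 1 implies 1 = 1

1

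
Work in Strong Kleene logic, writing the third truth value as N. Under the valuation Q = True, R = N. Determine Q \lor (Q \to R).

Q \to R = True \to N = N
Q \lor (Q \to R) = True \lor N = True

True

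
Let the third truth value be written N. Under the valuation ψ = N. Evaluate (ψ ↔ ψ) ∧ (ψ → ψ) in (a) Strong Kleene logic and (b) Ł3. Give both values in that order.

N; T

In Strong Kleene logic: ψ ↔ ψ = N ↔ N = N
ψ → ψ = N → N = N  [¬N ∨ N]
(ψ ↔ ψ) ∧ (ψ → ψ) = N ∧ N = N
In Ł3: ψ ↔ ψ = N ↔ N = T  [1 − |½−½|]
ψ → ψ = N → N = T
(ψ ↔ ψ) ∧ (ψ → ψ) = T ∧ T = T
They differ because Strong Kleene logic and Ł3 treat N differently under implication.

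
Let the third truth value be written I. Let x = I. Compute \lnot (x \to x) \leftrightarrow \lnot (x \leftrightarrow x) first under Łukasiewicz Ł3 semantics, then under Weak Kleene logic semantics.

In Łukasiewicz Ł3: x \to x = I \to I = true  [min(1, 1−½+½)]
\lnot (x \to x) = \lnot true = false
x \leftrightarrow x = I \leftrightarrow I = true
\lnot (x \leftrightarrow x) = \lnot true = false
\lnot (x \to x) \leftrightarrow \lnot (x \leftrightarrow x) = false \leftrightarrow false = true
In Weak Kleene logic: x \to x = I \to I = I  [any arg is the third value ⇒ result is the third value]
\lnot (x \to x) = \lnot I = I
x \leftrightarrow x = I \leftrightarrow I = I
\lnot (x \leftrightarrow x) = \lnot I = I
\lnot (x \to x) \leftrightarrow \lnot (x \leftrightarrow x) = I \leftrightarrow I = I
They differ because Łukasiewicz Ł3 and Weak Kleene logic treat I differently under the binary connectives.

true; I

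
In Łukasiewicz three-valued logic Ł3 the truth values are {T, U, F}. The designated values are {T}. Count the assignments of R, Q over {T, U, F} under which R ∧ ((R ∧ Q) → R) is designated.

Designated under: (R=T, Q=T); (R=T, Q=U); (R=T, Q=F).

3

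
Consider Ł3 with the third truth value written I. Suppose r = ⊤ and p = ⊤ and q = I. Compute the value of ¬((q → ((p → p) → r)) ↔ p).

⊥

p → p = ⊤ → ⊤ = ⊤
(p → p) → r = ⊤ → ⊤ = ⊤
q → ((p → p) → r) = I → ⊤ = ⊤
(q → ((p → p) → r)) ↔ p = ⊤ ↔ ⊤ = ⊤
¬((q → ((p → p) → r)) ↔ p) = ¬⊤ = ⊥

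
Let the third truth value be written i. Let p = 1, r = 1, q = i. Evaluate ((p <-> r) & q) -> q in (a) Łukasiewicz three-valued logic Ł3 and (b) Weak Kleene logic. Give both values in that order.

In Łukasiewicz three-valued logic Ł3: p <-> r = 1 <-> 1 = 1
(p <-> r) & q = 1 & i = i
((p <-> r) & q) -> q = i -> i = 1
In Weak Kleene logic: p <-> r = 1 <-> 1 = 1
(p <-> r) & q = 1 & i = i
((p <-> r) & q) -> q = i -> i = i  [any arg is the third value ⇒ result is the third value]
They differ because Łukasiewicz three-valued logic Ł3 and Weak Kleene logic treat i differently under the binary connectives.

1; i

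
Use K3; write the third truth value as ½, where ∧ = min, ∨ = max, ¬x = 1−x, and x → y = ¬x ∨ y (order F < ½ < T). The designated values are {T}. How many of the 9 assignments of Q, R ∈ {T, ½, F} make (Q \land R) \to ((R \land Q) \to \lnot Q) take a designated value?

Of the 9 assignments, 5 give a value in {T}.

5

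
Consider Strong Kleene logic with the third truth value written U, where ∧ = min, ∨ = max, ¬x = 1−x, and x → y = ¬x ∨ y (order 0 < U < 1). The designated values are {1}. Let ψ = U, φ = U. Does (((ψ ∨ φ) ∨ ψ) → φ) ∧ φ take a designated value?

ψ ∨ φ = U ∨ U = U
(ψ ∨ φ) ∨ ψ = U ∨ U = U
((ψ ∨ φ) ∨ ψ) → φ = U → U = U  [¬U ∨ U]
(((ψ ∨ φ) ∨ ψ) → φ) ∧ φ = U ∧ U = U
U ∉ {1}.

No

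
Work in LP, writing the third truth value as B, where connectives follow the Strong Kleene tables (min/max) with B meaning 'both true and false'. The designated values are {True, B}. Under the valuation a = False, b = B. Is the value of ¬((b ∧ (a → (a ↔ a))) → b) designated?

a ↔ a = False ↔ False = True
a → (a ↔ a) = False → True = True
b ∧ (a → (a ↔ a)) = B ∧ True = B
(b ∧ (a → (a ↔ a))) → b = B → B = B
¬((b ∧ (a → (a ↔ a))) → b) = ¬B = B
B ∈ {True, B}.

Yes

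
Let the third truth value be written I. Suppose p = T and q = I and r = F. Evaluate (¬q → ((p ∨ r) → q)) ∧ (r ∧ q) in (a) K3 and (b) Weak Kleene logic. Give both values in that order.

F; I

In K3: ¬q = ¬I = I
p ∨ r = T ∨ F = T
(p ∨ r) → q = T → I = I
¬q → ((p ∨ r) → q) = I → I = I
r ∧ q = F ∧ I = F
(¬q → ((p ∨ r) → q)) ∧ (r ∧ q) = I ∧ F = F
In Weak Kleene logic: ¬q = ¬I = I
p ∨ r = T ∨ F = T
(p ∨ r) → q = T → I = I  [any arg is the third value ⇒ result is the third value]
¬q → ((p ∨ r) → q) = I → I = I
r ∧ q = F ∧ I = I
(¬q → ((p ∨ r) → q)) ∧ (r ∧ q) = I ∧ I = I
They differ because K3 and Weak Kleene logic treat I differently under the binary connectives.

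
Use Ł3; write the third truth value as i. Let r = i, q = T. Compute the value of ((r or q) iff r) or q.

r or q = i or T = T
(r or q) iff r = T iff i = i  [1 − |1−½|]
((r or q) iff r) or q = i or T = T

T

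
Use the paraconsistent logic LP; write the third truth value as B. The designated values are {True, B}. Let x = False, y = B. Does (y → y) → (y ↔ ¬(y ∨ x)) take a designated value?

Yes

y → y = B → B = B  [¬B ∨ B]
y ∨ x = B ∨ False = B
¬(y ∨ x) = ¬B = B
y ↔ ¬(y ∨ x) = B ↔ B = B
(y → y) → (y ↔ ¬(y ∨ x)) = B → B = B
B ∈ {True, B}.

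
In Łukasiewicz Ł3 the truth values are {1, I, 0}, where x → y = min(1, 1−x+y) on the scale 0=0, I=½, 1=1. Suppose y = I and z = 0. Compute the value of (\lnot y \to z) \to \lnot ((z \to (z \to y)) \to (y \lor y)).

1

\lnot y = \lnot I = I
\lnot y \to z = I \to 0 = I  [min(1, 1−½+0)]
z \to y = 0 \to I = 1
z \to (z \to y) = 0 \to 1 = 1
y \lor y = I \lor I = I
(z \to (z \to y)) \to (y \lor y) = 1 \to I = I
\lnot ((z \to (z \to y)) \to (y \lor y)) = \lnot I = I
(\lnot y \to z) \to \lnot ((z \to (z \to y)) \to (y \lor y)) = I \to I = 1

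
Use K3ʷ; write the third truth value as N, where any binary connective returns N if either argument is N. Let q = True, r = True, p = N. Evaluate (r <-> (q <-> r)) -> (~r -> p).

q <-> r = True <-> True = True
r <-> (q <-> r) = True <-> True = True
~r = ~True = False
~r -> p = False -> N = N  [any arg is the third value ⇒ result is the third value]
(r <-> (q <-> r)) -> (~r -> p) = True -> N = N

N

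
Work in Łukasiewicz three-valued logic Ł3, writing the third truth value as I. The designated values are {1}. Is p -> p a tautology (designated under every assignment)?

Every assignment of p over {1, I, 0} gives a value in {1}.
In particular, with p=I: p -> p = 1.

Yes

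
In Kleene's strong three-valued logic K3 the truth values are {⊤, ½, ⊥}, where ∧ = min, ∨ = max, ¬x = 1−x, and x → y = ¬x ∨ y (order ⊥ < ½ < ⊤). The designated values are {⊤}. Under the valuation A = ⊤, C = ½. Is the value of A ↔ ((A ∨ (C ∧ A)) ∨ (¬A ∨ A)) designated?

C ∧ A = ½ ∧ ⊤ = ½
A ∨ (C ∧ A) = ⊤ ∨ ½ = ⊤
¬A = ¬⊤ = ⊥
¬A ∨ A = ⊥ ∨ ⊤ = ⊤
(A ∨ (C ∧ A)) ∨ (¬A ∨ A) = ⊤ ∨ ⊤ = ⊤
A ↔ ((A ∨ (C ∧ A)) ∨ (¬A ∨ A)) = ⊤ ↔ ⊤ = ⊤
⊤ ∈ {⊤}.

Yes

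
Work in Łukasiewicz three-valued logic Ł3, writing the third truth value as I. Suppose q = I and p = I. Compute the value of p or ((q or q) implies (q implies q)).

T

q or q = I or I = I
q implies q = I implies I = T  [min(1, 1−½+½)]
(q or q) implies (q implies q) = I implies T = T
p or ((q or q) implies (q implies q)) = I or T = T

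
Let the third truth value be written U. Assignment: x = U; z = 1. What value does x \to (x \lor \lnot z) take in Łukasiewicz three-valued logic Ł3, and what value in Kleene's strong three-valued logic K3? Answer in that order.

In Łukasiewicz three-valued logic Ł3: \lnot z = \lnot 1 = 0
x \lor \lnot z = U \lor 0 = U
x \to (x \lor \lnot z) = U \to U = 1  [min(1, 1−½+½)]
In Kleene's strong three-valued logic K3: \lnot z = \lnot 1 = 0
x \lor \lnot z = U \lor 0 = U
x \to (x \lor \lnot z) = U \to U = U
They differ because Łukasiewicz three-valued logic Ł3 and Kleene's strong three-valued logic K3 treat U differently under implication.

1; U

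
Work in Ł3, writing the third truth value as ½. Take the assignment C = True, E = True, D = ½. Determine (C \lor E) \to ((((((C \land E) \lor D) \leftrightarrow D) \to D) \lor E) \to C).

C \lor E = True \lor True = True
C \land E = True \land True = True
(C \land E) \lor D = True \lor ½ = True
((C \land E) \lor D) \leftrightarrow D = True \leftrightarrow ½ = ½
(((C \land E) \lor D) \leftrightarrow D) \to D = ½ \to ½ = True
((((C \land E) \lor D) \leftrightarrow D) \to D) \lor E = True \lor True = True
(((((C \land E) \lor D) \leftrightarrow D) \to D) \lor E) \to C = True \to True = True
(C \lor E) \to ((((((C \land E) \lor D) \leftrightarrow D) \to D) \lor E) \to C) = True \to True = True

True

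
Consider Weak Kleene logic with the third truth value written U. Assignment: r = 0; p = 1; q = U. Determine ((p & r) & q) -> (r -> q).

U

p & r = 1 & 0 = 0
(p & r) & q = 0 & U = U
r -> q = 0 -> U = U  [any arg is the third value ⇒ result is the third value]
((p & r) & q) -> (r -> q) = U -> U = U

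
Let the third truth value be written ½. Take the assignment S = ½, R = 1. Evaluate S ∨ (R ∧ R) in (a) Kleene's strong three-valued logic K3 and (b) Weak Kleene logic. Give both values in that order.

In Kleene's strong three-valued logic K3: R ∧ R = 1 ∧ 1 = 1
S ∨ (R ∧ R) = ½ ∨ 1 = 1
In Weak Kleene logic: R ∧ R = 1 ∧ 1 = 1
S ∨ (R ∧ R) = ½ ∨ 1 = ½
They differ because Kleene's strong three-valued logic K3 and Weak Kleene logic treat ½ differently under the binary connectives.

1; ½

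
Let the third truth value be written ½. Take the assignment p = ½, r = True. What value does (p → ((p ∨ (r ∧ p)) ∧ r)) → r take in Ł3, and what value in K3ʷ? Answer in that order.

True; ½

In Ł3: r ∧ p = True ∧ ½ = ½
p ∨ (r ∧ p) = ½ ∨ ½ = ½
(p ∨ (r ∧ p)) ∧ r = ½ ∧ True = ½
p → ((p ∨ (r ∧ p)) ∧ r) = ½ → ½ = True  [min(1, 1−½+½)]
(p → ((p ∨ (r ∧ p)) ∧ r)) → r = True → True = True
In K3ʷ: r ∧ p = True ∧ ½ = ½
p ∨ (r ∧ p) = ½ ∨ ½ = ½
(p ∨ (r ∧ p)) ∧ r = ½ ∧ True = ½
p → ((p ∨ (r ∧ p)) ∧ r) = ½ → ½ = ½  [any arg is the third value ⇒ result is the third value]
(p → ((p ∨ (r ∧ p)) ∧ r)) → r = ½ → True = ½
They differ because Ł3 and K3ʷ treat ½ differently under the binary connectives.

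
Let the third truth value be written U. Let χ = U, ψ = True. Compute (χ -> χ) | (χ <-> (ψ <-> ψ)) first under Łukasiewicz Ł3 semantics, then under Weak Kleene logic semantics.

True; U

In Łukasiewicz Ł3: χ -> χ = U -> U = True  [min(1, 1−½+½)]
ψ <-> ψ = True <-> True = True
χ <-> (ψ <-> ψ) = U <-> True = U
(χ -> χ) | (χ <-> (ψ <-> ψ)) = True | U = True
In Weak Kleene logic: χ -> χ = U -> U = U  [any arg is the third value ⇒ result is the third value]
ψ <-> ψ = True <-> True = True
χ <-> (ψ <-> ψ) = U <-> True = U
(χ -> χ) | (χ <-> (ψ <-> ψ)) = U | U = U
They differ because Łukasiewicz Ł3 and Weak Kleene logic treat U differently under the binary connectives.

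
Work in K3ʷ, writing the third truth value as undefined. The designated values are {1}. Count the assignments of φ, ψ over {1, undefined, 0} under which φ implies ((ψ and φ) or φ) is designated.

4

Designated under: (φ=1, ψ=1); (φ=1, ψ=0); (φ=0, ψ=1); (φ=0, ψ=0).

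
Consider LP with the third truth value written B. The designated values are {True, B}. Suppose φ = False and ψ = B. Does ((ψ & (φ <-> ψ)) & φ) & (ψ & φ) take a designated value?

No

φ <-> ψ = False <-> B = B
ψ & (φ <-> ψ) = B & B = B
(ψ & (φ <-> ψ)) & φ = B & False = False
ψ & φ = B & False = False
((ψ & (φ <-> ψ)) & φ) & (ψ & φ) = False & False = False
False ∉ {True, B}.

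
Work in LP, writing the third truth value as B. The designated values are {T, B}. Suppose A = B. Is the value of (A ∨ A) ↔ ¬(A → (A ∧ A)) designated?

Yes

A ∨ A = B ∨ B = B
A ∧ A = B ∧ B = B
A → (A ∧ A) = B → B = B
¬(A → (A ∧ A)) = ¬B = B
(A ∨ A) ↔ ¬(A → (A ∧ A)) = B ↔ B = B
B ∈ {T, B}.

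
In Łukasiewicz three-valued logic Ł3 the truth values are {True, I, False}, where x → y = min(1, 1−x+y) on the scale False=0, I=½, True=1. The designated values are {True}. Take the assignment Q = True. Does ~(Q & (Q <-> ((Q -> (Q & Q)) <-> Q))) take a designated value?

No

Q & Q = True & True = True
Q -> (Q & Q) = True -> True = True
(Q -> (Q & Q)) <-> Q = True <-> True = True
Q <-> ((Q -> (Q & Q)) <-> Q) = True <-> True = True
Q & (Q <-> ((Q -> (Q & Q)) <-> Q)) = True & True = True
~(Q & (Q <-> ((Q -> (Q & Q)) <-> Q))) = ~True = False
False ∉ {True}.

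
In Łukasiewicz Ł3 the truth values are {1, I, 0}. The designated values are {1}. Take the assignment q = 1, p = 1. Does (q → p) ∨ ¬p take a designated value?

Yes

q → p = 1 → 1 = 1
¬p = ¬1 = 0
(q → p) ∨ ¬p = 1 ∨ 0 = 1
1 ∈ {1}.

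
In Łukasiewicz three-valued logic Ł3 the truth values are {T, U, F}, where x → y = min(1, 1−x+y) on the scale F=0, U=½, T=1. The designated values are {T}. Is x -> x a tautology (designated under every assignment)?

Yes

Every assignment of x over {T, U, F} gives a value in {T}.
In particular, with x=U: x -> x = T.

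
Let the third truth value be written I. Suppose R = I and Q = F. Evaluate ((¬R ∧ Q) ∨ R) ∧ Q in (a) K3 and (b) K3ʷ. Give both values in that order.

F; I

In K3: ¬R = ¬I = I
¬R ∧ Q = I ∧ F = F
(¬R ∧ Q) ∨ R = F ∨ I = I
((¬R ∧ Q) ∨ R) ∧ Q = I ∧ F = F
In K3ʷ: ¬R = ¬I = I
¬R ∧ Q = I ∧ F = I
(¬R ∧ Q) ∨ R = I ∨ I = I
((¬R ∧ Q) ∨ R) ∧ Q = I ∧ F = I
They differ because K3 and K3ʷ treat I differently under the binary connectives.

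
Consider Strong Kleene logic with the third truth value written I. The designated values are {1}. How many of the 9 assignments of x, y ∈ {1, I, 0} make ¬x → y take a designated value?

5

Of the 9 assignments, 5 give a value in {1}.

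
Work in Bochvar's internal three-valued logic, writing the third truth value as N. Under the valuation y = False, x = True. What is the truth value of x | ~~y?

~y = ~False = True
~~y = ~True = False
x | ~~y = True | False = True

True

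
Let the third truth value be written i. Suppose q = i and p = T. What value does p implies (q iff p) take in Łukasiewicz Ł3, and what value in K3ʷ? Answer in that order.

i; i

In Łukasiewicz Ł3: q iff p = i iff T = i  [1 − |½−1|]
p implies (q iff p) = T implies i = i
In K3ʷ: q iff p = i iff T = i
p implies (q iff p) = T implies i = i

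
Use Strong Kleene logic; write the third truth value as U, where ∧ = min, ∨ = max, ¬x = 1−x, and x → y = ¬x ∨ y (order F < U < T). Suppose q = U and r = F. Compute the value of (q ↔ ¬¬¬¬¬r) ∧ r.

F

¬r = ¬F = T
¬¬r = ¬T = F
¬¬¬r = ¬F = T
¬¬¬¬r = ¬T = F
¬¬¬¬¬r = ¬F = T
q ↔ ¬¬¬¬¬r = U ↔ T = U
(q ↔ ¬¬¬¬¬r) ∧ r = U ∧ F = F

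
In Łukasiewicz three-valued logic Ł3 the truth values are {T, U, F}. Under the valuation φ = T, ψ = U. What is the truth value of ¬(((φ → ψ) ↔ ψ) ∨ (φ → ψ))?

F

φ → ψ = T → U = U  [min(1, 1−1+½)]
(φ → ψ) ↔ ψ = U ↔ U = T
φ → ψ = T → U = U
((φ → ψ) ↔ ψ) ∨ (φ → ψ) = T ∨ U = T
¬(((φ → ψ) ↔ ψ) ∨ (φ → ψ)) = ¬T = F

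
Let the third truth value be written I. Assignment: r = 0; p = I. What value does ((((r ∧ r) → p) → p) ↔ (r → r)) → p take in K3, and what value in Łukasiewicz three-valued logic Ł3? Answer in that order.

In K3: r ∧ r = 0 ∧ 0 = 0
(r ∧ r) → p = 0 → I = 1
((r ∧ r) → p) → p = 1 → I = I
r → r = 0 → 0 = 1
(((r ∧ r) → p) → p) ↔ (r → r) = I ↔ 1 = I
((((r ∧ r) → p) → p) ↔ (r → r)) → p = I → I = I
In Łukasiewicz three-valued logic Ł3: r ∧ r = 0 ∧ 0 = 0
(r ∧ r) → p = 0 → I = 1  [min(1, 1−0+½)]
((r ∧ r) → p) → p = 1 → I = I
r → r = 0 → 0 = 1
(((r ∧ r) → p) → p) ↔ (r → r) = I ↔ 1 = I
((((r ∧ r) → p) → p) ↔ (r → r)) → p = I → I = 1
They differ because K3 and Łukasiewicz three-valued logic Ł3 treat I differently under implication.

I; 1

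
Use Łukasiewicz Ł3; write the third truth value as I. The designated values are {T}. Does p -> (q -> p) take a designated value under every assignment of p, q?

Every assignment of p, q over {T, I, F} gives a value in {T}.
In particular, with p=I, q=I: p -> (q -> p) = T.

Yes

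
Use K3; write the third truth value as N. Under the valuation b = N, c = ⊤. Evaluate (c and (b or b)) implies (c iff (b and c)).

N

b or b = N or N = N
c and (b or b) = ⊤ and N = N
b and c = N and ⊤ = N
c iff (b and c) = ⊤ iff N = N
(c and (b or b)) implies (c iff (b and c)) = N implies N = N  [not N or N]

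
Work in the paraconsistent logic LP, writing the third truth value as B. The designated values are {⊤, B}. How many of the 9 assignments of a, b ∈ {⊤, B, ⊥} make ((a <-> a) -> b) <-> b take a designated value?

9

Of the 9 assignments, 9 give a value in {⊤, B}.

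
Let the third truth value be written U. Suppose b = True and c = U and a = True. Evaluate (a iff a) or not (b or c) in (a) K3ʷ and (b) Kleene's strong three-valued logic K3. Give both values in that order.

U; True

In K3ʷ: a iff a = True iff True = True
b or c = True or U = U
not (b or c) = not U = U
(a iff a) or not (b or c) = True or U = U
In Kleene's strong three-valued logic K3: a iff a = True iff True = True
b or c = True or U = True
not (b or c) = not True = False
(a iff a) or not (b or c) = True or False = True
They differ because K3ʷ and Kleene's strong three-valued logic K3 treat U differently under the binary connectives.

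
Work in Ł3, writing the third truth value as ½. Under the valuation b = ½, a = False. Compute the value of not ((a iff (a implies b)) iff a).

False

a implies b = False implies ½ = True
a iff (a implies b) = False iff True = False
(a iff (a implies b)) iff a = False iff False = True
not ((a iff (a implies b)) iff a) = not True = False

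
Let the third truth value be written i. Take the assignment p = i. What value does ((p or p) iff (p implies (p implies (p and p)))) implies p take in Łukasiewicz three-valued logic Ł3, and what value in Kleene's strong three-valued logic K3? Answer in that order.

true; i

In Łukasiewicz three-valued logic Ł3: p or p = i or i = i
p and p = i and i = i
p implies (p and p) = i implies i = true  [min(1, 1−½+½)]
p implies (p implies (p and p)) = i implies true = true
(p or p) iff (p implies (p implies (p and p))) = i iff true = i
((p or p) iff (p implies (p implies (p and p)))) implies p = i implies i = true
In Kleene's strong three-valued logic K3: p or p = i or i = i
p and p = i and i = i
p implies (p and p) = i implies i = i  [not i or i]
p implies (p implies (p and p)) = i implies i = i
(p or p) iff (p implies (p implies (p and p))) = i iff i = i
((p or p) iff (p implies (p implies (p and p)))) implies p = i implies i = i
They differ because Łukasiewicz three-valued logic Ł3 and Kleene's strong three-valued logic K3 treat i differently under implication.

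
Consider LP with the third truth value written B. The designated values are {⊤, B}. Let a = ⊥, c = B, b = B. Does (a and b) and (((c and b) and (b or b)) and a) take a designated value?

No

a and b = ⊥ and B = ⊥
c and b = B and B = B
b or b = B or B = B
(c and b) and (b or b) = B and B = B
((c and b) and (b or b)) and a = B and ⊥ = ⊥
(a and b) and (((c and b) and (b or b)) and a) = ⊥ and ⊥ = ⊥
⊥ ∉ {⊤, B}.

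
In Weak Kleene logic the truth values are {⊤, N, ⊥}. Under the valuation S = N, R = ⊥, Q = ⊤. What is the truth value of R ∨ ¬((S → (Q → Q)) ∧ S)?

Q → Q = ⊤ → ⊤ = ⊤
S → (Q → Q) = N → ⊤ = N
(S → (Q → Q)) ∧ S = N ∧ N = N
¬((S → (Q → Q)) ∧ S) = ¬N = N
R ∨ ¬((S → (Q → Q)) ∧ S) = ⊥ ∨ N = N

N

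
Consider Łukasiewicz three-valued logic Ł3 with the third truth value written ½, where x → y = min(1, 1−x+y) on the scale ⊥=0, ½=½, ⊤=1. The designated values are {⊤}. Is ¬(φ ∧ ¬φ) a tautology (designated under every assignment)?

No

Countermodel: φ=½ gives ½, which is not designated.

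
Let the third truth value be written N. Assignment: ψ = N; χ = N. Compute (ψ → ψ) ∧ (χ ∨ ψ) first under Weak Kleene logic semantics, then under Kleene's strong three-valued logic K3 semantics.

In Weak Kleene logic: ψ → ψ = N → N = N  [any arg is the third value ⇒ result is the third value]
χ ∨ ψ = N ∨ N = N
(ψ → ψ) ∧ (χ ∨ ψ) = N ∧ N = N
In Kleene's strong three-valued logic K3: ψ → ψ = N → N = N
χ ∨ ψ = N ∨ N = N
(ψ → ψ) ∧ (χ ∨ ψ) = N ∧ N = N

N; N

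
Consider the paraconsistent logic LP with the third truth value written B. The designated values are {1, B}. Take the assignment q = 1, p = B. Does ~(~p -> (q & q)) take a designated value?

~p = ~B = B
q & q = 1 & 1 = 1
~p -> (q & q) = B -> 1 = 1  [~B | 1]
~(~p -> (q & q)) = ~1 = 0
0 ∉ {1, B}.

No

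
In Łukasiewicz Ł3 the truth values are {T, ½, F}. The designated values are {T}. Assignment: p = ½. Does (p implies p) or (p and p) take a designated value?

p implies p = ½ implies ½ = T  [min(1, 1−½+½)]
p and p = ½ and ½ = ½
(p implies p) or (p and p) = T or ½ = T
T ∈ {T}.

Yes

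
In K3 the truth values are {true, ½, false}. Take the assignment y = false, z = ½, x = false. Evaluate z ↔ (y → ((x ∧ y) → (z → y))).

½

x ∧ y = false ∧ false = false
z → y = ½ → false = ½
(x ∧ y) → (z → y) = false → ½ = true
y → ((x ∧ y) → (z → y)) = false → true = true
z ↔ (y → ((x ∧ y) → (z → y))) = ½ ↔ true = ½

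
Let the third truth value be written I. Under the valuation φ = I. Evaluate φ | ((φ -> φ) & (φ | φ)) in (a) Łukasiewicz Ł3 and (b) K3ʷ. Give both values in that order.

I; I

In Łukasiewicz Ł3: φ -> φ = I -> I = 1  [min(1, 1−½+½)]
φ | φ = I | I = I
(φ -> φ) & (φ | φ) = 1 & I = I
φ | ((φ -> φ) & (φ | φ)) = I | I = I
In K3ʷ: φ -> φ = I -> I = I  [any arg is the third value ⇒ result is the third value]
φ | φ = I | I = I
(φ -> φ) & (φ | φ) = I & I = I
φ | ((φ -> φ) & (φ | φ)) = I | I = I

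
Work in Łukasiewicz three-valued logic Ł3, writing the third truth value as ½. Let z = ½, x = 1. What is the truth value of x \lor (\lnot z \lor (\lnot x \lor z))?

1

\lnot z = \lnot ½ = ½
\lnot x = \lnot 1 = 0
\lnot x \lor z = 0 \lor ½ = ½
\lnot z \lor (\lnot x \lor z) = ½ \lor ½ = ½
x \lor (\lnot z \lor (\lnot x \lor z)) = 1 \lor ½ = 1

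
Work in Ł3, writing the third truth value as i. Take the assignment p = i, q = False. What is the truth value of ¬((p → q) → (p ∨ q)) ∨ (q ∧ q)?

p → q = i → False = i
p ∨ q = i ∨ False = i
(p → q) → (p ∨ q) = i → i = True
¬((p → q) → (p ∨ q)) = ¬True = False
q ∧ q = False ∧ False = False
¬((p → q) → (p ∨ q)) ∨ (q ∧ q) = False ∨ False = False

False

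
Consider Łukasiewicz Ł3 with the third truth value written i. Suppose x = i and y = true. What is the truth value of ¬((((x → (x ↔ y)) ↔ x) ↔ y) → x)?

x ↔ y = i ↔ true = i  [1 − |½−1|]
x → (x ↔ y) = i → i = true
(x → (x ↔ y)) ↔ x = true ↔ i = i
((x → (x ↔ y)) ↔ x) ↔ y = i ↔ true = i
(((x → (x ↔ y)) ↔ x) ↔ y) → x = i → i = true
¬((((x → (x ↔ y)) ↔ x) ↔ y) → x) = ¬true = false

false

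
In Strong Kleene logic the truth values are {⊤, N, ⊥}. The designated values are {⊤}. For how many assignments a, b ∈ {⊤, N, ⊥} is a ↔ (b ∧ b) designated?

2

Designated under: (a=⊤, b=⊤); (a=⊥, b=⊥).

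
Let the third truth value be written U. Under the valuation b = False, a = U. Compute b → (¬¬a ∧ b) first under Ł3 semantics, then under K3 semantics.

True; True

In Ł3: ¬a = ¬U = U
¬¬a = ¬U = U
¬¬a ∧ b = U ∧ False = False
b → (¬¬a ∧ b) = False → False = True
In K3: ¬a = ¬U = U
¬¬a = ¬U = U
¬¬a ∧ b = U ∧ False = False
b → (¬¬a ∧ b) = False → False = True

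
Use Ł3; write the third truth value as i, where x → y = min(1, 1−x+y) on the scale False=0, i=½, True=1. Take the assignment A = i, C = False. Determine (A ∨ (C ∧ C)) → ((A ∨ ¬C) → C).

i

C ∧ C = False ∧ False = False
A ∨ (C ∧ C) = i ∨ False = i
¬C = ¬False = True
A ∨ ¬C = i ∨ True = True
(A ∨ ¬C) → C = True → False = False
(A ∨ (C ∧ C)) → ((A ∨ ¬C) → C) = i → False = i  [min(1, 1−½+0)]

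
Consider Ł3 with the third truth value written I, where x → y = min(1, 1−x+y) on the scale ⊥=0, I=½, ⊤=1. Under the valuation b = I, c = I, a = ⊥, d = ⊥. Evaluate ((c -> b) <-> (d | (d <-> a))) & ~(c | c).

I

c -> b = I -> I = ⊤  [min(1, 1−½+½)]
d <-> a = ⊥ <-> ⊥ = ⊤
d | (d <-> a) = ⊥ | ⊤ = ⊤
(c -> b) <-> (d | (d <-> a)) = ⊤ <-> ⊤ = ⊤
c | c = I | I = I
~(c | c) = ~I = I
((c -> b) <-> (d | (d <-> a))) & ~(c | c) = ⊤ & I = I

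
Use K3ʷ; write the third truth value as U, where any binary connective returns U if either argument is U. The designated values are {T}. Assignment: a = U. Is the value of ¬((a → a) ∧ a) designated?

No

a → a = U → U = U
(a → a) ∧ a = U ∧ U = U
¬((a → a) ∧ a) = ¬U = U
U ∉ {T}.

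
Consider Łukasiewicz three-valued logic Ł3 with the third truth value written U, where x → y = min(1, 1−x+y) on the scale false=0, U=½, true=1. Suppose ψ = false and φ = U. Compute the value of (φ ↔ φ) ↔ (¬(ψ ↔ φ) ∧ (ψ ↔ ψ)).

φ ↔ φ = U ↔ U = true  [1 − |½−½|]
ψ ↔ φ = false ↔ U = U
¬(ψ ↔ φ) = ¬U = U
ψ ↔ ψ = false ↔ false = true
¬(ψ ↔ φ) ∧ (ψ ↔ ψ) = U ∧ true = U
(φ ↔ φ) ↔ (¬(ψ ↔ φ) ∧ (ψ ↔ ψ)) = true ↔ U = U

U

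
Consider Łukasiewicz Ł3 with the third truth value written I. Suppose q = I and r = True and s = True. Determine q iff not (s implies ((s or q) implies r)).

s or q = True or I = True
(s or q) implies r = True implies True = True
s implies ((s or q) implies r) = True implies True = True
not (s implies ((s or q) implies r)) = not True = False
q iff not (s implies ((s or q) implies r)) = I iff False = I

I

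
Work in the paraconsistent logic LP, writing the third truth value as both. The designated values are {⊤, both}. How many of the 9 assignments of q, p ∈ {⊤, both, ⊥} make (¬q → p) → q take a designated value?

Of the 9 assignments, 8 give a value in {⊤, both}.

8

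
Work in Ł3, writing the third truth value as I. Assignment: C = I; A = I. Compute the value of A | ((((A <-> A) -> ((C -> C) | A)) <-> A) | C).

I

A <-> A = I <-> I = T  [1 − |½−½|]
C -> C = I -> I = T
(C -> C) | A = T | I = T
(A <-> A) -> ((C -> C) | A) = T -> T = T
((A <-> A) -> ((C -> C) | A)) <-> A = T <-> I = I
(((A <-> A) -> ((C -> C) | A)) <-> A) | C = I | I = I
A | ((((A <-> A) -> ((C -> C) | A)) <-> A) | C) = I | I = I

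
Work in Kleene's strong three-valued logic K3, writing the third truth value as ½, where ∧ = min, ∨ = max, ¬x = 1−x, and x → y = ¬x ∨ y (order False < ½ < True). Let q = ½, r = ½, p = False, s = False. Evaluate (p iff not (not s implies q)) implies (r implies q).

not s = not False = True
not s implies q = True implies ½ = ½  [not True or ½]
not (not s implies q) = not ½ = ½
p iff not (not s implies q) = False iff ½ = ½
r implies q = ½ implies ½ = ½
(p iff not (not s implies q)) implies (r implies q) = ½ implies ½ = ½

½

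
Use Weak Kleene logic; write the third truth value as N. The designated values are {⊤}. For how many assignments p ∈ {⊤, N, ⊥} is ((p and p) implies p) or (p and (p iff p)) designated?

2

p=⊤: ⊤ ✓
p=N: N ·
p=⊥: ⊤ ✓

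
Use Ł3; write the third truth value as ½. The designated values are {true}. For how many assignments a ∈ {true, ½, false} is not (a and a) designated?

a=true: false ·
a=½: ½ ·
a=false: true ✓

1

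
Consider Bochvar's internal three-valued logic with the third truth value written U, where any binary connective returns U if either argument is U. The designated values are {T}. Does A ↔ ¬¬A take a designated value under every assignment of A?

Countermodel: A=U gives U, which is not designated.

No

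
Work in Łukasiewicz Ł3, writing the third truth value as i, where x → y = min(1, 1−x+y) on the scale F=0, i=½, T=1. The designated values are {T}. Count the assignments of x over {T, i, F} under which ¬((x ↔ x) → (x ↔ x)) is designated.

0

x=T: F ·
x=i: F ·
x=F: F ·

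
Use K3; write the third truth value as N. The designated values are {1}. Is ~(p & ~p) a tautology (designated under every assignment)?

No

Countermodel: p=N gives N, which is not designated.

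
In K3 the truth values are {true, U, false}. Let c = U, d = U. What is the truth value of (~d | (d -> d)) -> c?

~d = ~U = U
d -> d = U -> U = U  [~U | U]
~d | (d -> d) = U | U = U
(~d | (d -> d)) -> c = U -> U = U

U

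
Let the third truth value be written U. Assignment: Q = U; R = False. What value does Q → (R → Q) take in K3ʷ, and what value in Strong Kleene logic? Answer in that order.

U; True

In K3ʷ: R → Q = False → U = U  [any arg is the third value ⇒ result is the third value]
Q → (R → Q) = U → U = U
In Strong Kleene logic: R → Q = False → U = True  [¬False ∨ U]
Q → (R → Q) = U → True = True
They differ because K3ʷ and Strong Kleene logic treat U differently under the binary connectives.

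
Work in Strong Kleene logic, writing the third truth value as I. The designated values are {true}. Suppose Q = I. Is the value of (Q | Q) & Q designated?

No

Q | Q = I | I = I
(Q | Q) & Q = I & I = I
I ∉ {true}.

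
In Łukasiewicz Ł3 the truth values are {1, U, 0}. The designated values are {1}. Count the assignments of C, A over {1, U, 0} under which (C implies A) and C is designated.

Designated under: (C=1, A=1).

1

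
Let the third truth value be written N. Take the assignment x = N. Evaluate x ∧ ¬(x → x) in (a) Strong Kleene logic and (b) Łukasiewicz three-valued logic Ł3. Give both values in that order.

In Strong Kleene logic: x → x = N → N = N  [¬N ∨ N]
¬(x → x) = ¬N = N
x ∧ ¬(x → x) = N ∧ N = N
In Łukasiewicz three-valued logic Ł3: x → x = N → N = T  [min(1, 1−½+½)]
¬(x → x) = ¬T = F
x ∧ ¬(x → x) = N ∧ F = F
They differ because Strong Kleene logic and Łukasiewicz three-valued logic Ł3 treat N differently under implication.

N; F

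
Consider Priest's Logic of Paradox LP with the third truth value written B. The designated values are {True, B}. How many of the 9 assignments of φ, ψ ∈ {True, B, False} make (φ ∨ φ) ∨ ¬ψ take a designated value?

8

Of the 9 assignments, 8 give a value in {True, B}.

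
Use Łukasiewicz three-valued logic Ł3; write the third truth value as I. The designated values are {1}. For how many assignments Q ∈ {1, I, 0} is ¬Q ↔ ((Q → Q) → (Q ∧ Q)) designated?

1

Q=1: 0 ·
Q=I: 1 ✓
Q=0: 0 ·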